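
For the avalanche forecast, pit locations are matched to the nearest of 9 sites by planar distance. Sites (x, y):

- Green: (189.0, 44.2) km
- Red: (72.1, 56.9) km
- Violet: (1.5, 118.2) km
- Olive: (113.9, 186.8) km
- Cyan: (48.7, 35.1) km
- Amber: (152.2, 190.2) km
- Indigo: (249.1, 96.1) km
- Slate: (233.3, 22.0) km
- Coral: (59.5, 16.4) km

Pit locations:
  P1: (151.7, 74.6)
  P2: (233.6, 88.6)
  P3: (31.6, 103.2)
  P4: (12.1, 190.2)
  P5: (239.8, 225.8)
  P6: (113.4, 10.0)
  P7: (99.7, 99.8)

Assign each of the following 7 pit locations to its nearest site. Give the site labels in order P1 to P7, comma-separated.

P1 → Green (d²=2315.45)
P2 → Indigo (d²=296.50)
P3 → Violet (d²=1131.01)
P4 → Violet (d²=5296.36)
P5 → Amber (d²=8941.12)
P6 → Coral (d²=2946.17)
P7 → Red (d²=2602.17)

Green, Indigo, Violet, Violet, Amber, Coral, Red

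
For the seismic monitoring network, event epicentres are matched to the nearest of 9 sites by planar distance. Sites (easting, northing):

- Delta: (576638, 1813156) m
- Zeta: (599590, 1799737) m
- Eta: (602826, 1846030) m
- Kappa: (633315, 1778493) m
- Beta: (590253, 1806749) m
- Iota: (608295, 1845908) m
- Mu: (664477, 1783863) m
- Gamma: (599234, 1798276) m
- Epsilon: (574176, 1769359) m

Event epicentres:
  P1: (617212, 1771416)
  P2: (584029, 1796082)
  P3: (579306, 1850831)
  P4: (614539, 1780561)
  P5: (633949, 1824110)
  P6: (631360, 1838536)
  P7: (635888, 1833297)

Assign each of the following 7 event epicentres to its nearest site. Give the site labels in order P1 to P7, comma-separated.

Kappa, Beta, Eta, Kappa, Iota, Iota, Iota

P1 → Kappa (d²=309390538.00)
P2 → Beta (d²=152523065.00)
P3 → Eta (d²=576240001.00)
P4 → Kappa (d²=356814800.00)
P5 → Iota (d²=1133280520.00)
P6 → Iota (d²=586340609.00)
P7 → Iota (d²=920410970.00)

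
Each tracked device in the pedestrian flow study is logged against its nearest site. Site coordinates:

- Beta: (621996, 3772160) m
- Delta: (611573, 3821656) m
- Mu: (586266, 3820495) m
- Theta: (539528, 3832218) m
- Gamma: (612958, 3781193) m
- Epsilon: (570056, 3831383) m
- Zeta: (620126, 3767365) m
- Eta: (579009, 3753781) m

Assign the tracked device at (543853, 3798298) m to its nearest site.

Squared distances to each site:
Beta: 6789523493.000; Delta: 5131594564.000; Mu: 2291569378.000; Theta: 1169272025.000; Gamma: 5068082050.000; Epsilon: 1781214434.000; Zeta: 6774421018.000; Eta: 3217707625.000.
Minimum at Theta.

Theta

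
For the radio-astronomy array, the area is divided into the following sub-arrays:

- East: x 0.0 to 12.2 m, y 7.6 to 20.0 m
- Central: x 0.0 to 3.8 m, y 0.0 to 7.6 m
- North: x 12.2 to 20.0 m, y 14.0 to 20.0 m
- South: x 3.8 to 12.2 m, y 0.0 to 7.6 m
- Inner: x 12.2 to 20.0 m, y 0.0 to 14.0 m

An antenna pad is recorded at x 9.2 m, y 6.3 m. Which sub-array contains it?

The point has x = 9.2 and y = 6.3.
Only South satisfies 3.8 ≤ x ≤ 12.2 and 0.0 ≤ y ≤ 7.6.

South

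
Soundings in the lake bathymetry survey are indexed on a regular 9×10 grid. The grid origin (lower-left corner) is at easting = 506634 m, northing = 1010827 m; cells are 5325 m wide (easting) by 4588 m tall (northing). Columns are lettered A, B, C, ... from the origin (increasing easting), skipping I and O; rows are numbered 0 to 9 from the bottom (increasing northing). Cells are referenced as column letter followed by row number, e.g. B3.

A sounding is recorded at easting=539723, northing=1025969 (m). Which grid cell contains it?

G3

Column index: ⌊(539723 − 506634) / 5325⌋ = ⌊6.214⌋ = 6 → column G
Row offset from origin: ⌊(1025969 − 1010827) / 4588⌋ = ⌊3.300⌋ = 3 → row 3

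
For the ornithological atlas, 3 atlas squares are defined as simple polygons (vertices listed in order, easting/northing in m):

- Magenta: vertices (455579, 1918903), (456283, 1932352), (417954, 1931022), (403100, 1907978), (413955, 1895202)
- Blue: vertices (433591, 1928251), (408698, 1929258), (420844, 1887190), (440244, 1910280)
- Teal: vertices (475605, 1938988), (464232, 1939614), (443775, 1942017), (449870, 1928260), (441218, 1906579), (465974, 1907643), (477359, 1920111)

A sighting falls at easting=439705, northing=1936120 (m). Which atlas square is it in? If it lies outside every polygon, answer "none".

none

Cast a ray rightward from (439705, 1936120). For each polygon, the edges (by vertex number in listed order) whose endpoints lie on opposite sides of northing = 1936120, where each meets that height, and whether that is right or left of the point:
Magenta: no edge straddles that height → 0 crossings.
Blue: no edge straddles that height → 0 crossings.
Teal: 3–4 at easting≈446387.6 (right), 7–1 at easting≈475871.5 (right) → 2 crossings.
All counts are even, so the point lies outside every listed polygon.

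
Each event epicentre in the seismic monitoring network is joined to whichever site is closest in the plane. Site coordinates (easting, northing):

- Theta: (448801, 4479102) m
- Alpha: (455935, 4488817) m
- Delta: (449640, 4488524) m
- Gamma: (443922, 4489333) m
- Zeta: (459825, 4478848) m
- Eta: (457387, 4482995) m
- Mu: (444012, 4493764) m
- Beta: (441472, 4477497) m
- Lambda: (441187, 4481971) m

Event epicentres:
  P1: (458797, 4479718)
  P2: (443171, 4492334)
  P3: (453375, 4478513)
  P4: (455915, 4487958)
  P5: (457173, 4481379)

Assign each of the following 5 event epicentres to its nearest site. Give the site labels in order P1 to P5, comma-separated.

Zeta, Mu, Theta, Alpha, Eta

P1 → Zeta (d²=1813684.00)
P2 → Mu (d²=2752181.00)
P3 → Theta (d²=21268397.00)
P4 → Alpha (d²=738281.00)
P5 → Eta (d²=2657252.00)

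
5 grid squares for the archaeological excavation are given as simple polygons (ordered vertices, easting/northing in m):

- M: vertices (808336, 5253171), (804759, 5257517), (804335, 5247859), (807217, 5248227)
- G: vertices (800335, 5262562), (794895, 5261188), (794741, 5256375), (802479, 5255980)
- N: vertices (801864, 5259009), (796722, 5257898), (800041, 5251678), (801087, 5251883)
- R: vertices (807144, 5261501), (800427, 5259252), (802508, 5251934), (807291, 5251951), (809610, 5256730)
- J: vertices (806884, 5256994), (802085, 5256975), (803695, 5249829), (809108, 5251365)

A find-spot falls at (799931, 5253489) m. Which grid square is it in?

Cast a ray rightward from (799931, 5253489). For each polygon, the edges (by vertex number in listed order) whose endpoints lie on opposite sides of northing = 5253489, where each meets that height, and whether that is right or left of the point:
M: 1–2 at easting≈808074.3 (right), 2–3 at easting≈804582.2 (right) → 2 crossings.
G: no edge straddles that height → 0 crossings.
N: 2–3 at easting≈799074.6 (left), 4–1 at easting≈801262.1 (right) → 1 crossing.
R: 2–3 at easting≈802065.8 (right), 4–5 at easting≈808037.3 (right) → 2 crossings.
J: 2–3 at easting≈802870.4 (right), 4–1 at easting≈808268.8 (right) → 2 crossings.
Only N has an odd count, so the point is inside N.

N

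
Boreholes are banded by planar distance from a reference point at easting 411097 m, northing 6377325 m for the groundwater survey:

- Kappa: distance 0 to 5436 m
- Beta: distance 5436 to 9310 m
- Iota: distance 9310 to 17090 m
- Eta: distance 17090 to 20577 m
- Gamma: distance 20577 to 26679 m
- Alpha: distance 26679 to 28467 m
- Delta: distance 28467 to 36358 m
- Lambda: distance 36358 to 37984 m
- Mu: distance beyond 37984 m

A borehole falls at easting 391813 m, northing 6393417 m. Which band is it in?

Gamma

Distance = √((391813−411097)² + (6393417−6377325)²) = √(371872656.000 + 258952464.000) = 25116.232 m.
20577 ≤ 25116.232 < 26679 → Gamma.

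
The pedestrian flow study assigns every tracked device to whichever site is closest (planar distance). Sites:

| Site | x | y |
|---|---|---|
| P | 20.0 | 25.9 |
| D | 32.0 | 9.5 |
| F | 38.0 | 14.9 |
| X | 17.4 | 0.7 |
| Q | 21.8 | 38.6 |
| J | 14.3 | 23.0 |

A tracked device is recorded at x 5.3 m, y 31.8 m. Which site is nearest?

J

Squared distances to each site:
P: 250.900; D: 1210.180; F: 1354.900; X: 1113.620; Q: 318.490; J: 158.440.
Minimum at J.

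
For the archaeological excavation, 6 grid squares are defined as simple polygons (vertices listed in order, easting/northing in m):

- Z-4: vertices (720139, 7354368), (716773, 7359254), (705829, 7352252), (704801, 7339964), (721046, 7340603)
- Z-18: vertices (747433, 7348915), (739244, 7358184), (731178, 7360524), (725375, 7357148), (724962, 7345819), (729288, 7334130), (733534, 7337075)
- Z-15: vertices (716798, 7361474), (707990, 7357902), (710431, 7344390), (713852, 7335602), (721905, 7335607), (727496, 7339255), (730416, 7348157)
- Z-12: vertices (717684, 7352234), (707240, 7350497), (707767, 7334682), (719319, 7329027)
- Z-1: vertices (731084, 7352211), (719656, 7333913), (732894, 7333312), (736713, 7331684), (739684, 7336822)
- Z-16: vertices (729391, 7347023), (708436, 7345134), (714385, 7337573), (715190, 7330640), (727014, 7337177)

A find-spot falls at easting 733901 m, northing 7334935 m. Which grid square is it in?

Z-1

Cast a ray rightward from (733901, 7334935). For each polygon, the edges (by vertex number in listed order) whose endpoints lie on opposite sides of northing = 7334935, where each meets that height, and whether that is right or left of the point:
Z-4: no edge straddles that height → 0 crossings.
Z-18: 5–6 at easting≈728990.1 (left), 6–7 at easting≈730448.6 (left) → 0 crossings.
Z-15: no edge straddles that height → 0 crossings.
Z-12: 2–3 at easting≈707758.6 (left), 4–1 at easting≈718902.8 (left) → 0 crossings.
Z-1: 1–2 at easting≈720294.3 (left), 4–5 at easting≈738592.9 (right) → 1 crossing.
Z-16: 3–4 at easting≈714691.3 (left), 4–5 at easting≈722958.7 (left) → 0 crossings.
Only Z-1 has an odd count, so the point is inside Z-1.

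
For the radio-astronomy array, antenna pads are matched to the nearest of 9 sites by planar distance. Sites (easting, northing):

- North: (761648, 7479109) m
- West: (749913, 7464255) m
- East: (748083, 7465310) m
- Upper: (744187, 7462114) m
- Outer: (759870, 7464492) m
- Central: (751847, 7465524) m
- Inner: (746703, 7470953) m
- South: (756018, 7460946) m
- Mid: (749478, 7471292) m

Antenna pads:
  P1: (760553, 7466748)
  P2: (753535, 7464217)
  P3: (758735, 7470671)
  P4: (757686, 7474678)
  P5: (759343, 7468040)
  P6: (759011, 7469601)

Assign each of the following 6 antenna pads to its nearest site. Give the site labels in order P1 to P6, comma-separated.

Outer, Central, Outer, North, Outer, Outer

P1 → Outer (d²=5556025.00)
P2 → Central (d²=4557593.00)
P3 → Outer (d²=39468266.00)
P4 → North (d²=35331205.00)
P5 → Outer (d²=12866033.00)
P6 → Outer (d²=26839762.00)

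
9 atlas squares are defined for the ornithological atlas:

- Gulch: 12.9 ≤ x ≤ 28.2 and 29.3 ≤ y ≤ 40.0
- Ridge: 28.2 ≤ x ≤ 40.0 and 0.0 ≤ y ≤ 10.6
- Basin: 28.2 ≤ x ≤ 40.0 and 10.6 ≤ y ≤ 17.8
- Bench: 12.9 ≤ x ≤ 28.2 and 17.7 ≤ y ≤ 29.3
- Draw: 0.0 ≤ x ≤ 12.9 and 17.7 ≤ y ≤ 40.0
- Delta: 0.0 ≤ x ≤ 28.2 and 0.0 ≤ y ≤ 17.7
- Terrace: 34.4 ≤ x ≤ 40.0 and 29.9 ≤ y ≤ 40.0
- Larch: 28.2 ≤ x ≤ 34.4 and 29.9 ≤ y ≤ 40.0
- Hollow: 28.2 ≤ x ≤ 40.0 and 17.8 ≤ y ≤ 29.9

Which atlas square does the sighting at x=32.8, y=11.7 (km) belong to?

Basin

The point has x = 32.8 and y = 11.7.
Only Basin satisfies 28.2 ≤ x ≤ 40.0 and 10.6 ≤ y ≤ 17.8.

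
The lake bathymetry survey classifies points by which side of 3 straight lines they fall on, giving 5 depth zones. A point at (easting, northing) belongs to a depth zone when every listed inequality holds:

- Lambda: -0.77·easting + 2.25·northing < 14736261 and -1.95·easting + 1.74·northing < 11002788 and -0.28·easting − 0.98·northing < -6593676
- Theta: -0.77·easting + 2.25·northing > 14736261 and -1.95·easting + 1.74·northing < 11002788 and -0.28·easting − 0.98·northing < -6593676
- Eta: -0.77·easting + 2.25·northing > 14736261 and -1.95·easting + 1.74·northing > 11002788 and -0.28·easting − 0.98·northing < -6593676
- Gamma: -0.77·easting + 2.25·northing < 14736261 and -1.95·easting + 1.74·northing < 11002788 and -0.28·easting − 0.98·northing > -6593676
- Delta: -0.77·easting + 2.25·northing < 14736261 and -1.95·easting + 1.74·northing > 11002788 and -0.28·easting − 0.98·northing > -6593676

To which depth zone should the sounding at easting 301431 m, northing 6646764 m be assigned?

Lambda

-0.77·301431 + 2.25·6646764 = 14723117.130, which is < 14736261
-1.95·301431 + 1.74·6646764 = 10977578.910, which is < 11002788
-0.28·301431 − 0.98·6646764 = -6598229.400, which is < -6593676
This sign pattern matches Lambda.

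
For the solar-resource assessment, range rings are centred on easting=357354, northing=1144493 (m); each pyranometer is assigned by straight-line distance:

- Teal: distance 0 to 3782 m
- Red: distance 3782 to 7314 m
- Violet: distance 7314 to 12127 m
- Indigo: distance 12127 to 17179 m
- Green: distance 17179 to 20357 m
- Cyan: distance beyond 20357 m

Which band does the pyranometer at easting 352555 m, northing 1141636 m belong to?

Distance = √((352555−357354)² + (1141636−1144493)²) = √(23030401.000 + 8162449.000) = 5585.056 m.
3782 ≤ 5585.056 < 7314 → Red.

Red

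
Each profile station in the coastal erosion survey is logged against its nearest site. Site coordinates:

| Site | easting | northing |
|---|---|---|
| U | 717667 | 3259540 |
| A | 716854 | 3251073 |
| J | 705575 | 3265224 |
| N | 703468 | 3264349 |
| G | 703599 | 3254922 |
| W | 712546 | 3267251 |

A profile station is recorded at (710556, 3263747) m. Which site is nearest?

Squared distances to each site:
U: 68265170.000; A: 200295080.000; J: 26991890.000; N: 50602148.000; G: 126280474.000; W: 16238116.000.
Minimum at W.

W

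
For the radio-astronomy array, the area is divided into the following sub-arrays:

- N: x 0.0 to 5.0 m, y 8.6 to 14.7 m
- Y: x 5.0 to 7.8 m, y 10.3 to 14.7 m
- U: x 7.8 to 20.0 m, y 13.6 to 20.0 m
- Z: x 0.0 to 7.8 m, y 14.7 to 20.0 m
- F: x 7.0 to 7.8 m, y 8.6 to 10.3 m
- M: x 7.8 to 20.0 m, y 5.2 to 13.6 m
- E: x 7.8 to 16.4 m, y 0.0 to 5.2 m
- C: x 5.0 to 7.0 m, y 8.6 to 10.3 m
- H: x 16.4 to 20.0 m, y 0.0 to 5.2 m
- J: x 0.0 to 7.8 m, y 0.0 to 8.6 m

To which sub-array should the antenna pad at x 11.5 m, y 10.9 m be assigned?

M

The point has x = 11.5 and y = 10.9.
Only M satisfies 7.8 ≤ x ≤ 20.0 and 5.2 ≤ y ≤ 13.6.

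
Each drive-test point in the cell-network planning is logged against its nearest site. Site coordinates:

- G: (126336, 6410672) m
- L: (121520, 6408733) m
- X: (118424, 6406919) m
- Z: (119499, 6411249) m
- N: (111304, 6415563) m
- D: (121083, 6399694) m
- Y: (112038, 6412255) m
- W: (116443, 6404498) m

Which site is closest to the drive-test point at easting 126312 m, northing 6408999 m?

G

Squared distances to each site:
G: 2799505.000; L: 23034020.000; X: 66546944.000; Z: 51479469.000; N: 268326160.000; D: 113925466.000; Y: 214348612.000; W: 117656162.000.
Minimum at G.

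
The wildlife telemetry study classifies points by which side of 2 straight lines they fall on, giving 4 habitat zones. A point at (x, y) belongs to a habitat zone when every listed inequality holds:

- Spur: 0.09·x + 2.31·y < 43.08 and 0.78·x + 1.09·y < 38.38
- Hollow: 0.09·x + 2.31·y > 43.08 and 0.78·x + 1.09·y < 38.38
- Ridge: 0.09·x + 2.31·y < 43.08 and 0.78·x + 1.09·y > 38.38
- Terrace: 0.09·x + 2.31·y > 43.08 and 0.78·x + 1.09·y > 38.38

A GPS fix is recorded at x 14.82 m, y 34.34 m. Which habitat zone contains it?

0.09·14.82 + 2.31·34.34 = 80.659, which is > 43.08
0.78·14.82 + 1.09·34.34 = 48.990, which is > 38.38
This sign pattern matches Terrace.

Terrace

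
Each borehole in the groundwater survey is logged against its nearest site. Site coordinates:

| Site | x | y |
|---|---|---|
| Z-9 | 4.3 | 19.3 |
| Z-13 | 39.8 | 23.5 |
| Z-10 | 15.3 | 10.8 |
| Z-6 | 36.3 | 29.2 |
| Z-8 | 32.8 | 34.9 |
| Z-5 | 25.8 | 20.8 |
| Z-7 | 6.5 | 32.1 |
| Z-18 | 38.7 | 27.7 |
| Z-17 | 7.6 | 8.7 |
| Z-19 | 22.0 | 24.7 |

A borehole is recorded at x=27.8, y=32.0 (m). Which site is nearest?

Z-8

Squared distances to each site:
Z-9: 713.540; Z-13: 216.250; Z-10: 605.690; Z-6: 80.090; Z-8: 33.410; Z-5: 129.440; Z-7: 453.700; Z-18: 137.300; Z-17: 950.930; Z-19: 86.930.
Minimum at Z-8.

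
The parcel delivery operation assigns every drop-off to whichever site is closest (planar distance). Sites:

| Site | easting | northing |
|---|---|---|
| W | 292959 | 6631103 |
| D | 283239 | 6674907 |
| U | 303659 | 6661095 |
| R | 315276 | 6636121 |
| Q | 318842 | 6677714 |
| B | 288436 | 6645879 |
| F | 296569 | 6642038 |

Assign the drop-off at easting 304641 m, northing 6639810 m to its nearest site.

Squared distances to each site:
W: 212280973.000; D: 1689845013.000; U: 454015549.000; R: 126711946.000; Q: 1638381617.000; B: 299434786.000; F: 70121168.000.
Minimum at F.

F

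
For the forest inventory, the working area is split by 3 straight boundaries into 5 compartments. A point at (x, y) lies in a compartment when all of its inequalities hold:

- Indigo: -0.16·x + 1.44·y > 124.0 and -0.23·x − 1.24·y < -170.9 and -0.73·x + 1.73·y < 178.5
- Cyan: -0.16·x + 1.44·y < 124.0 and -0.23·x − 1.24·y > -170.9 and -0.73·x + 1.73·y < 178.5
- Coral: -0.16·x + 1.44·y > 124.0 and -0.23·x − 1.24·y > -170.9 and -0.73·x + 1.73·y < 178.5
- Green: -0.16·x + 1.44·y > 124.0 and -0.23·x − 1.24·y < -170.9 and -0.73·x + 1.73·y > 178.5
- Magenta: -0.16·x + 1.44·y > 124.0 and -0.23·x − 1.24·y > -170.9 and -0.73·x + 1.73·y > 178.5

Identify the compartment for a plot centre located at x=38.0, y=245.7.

Green

-0.16·38.0 + 1.44·245.7 = 347.728, which is > 124.0
-0.23·38.0 − 1.24·245.7 = -313.408, which is < -170.9
-0.73·38.0 + 1.73·245.7 = 397.321, which is > 178.5
This sign pattern matches Green.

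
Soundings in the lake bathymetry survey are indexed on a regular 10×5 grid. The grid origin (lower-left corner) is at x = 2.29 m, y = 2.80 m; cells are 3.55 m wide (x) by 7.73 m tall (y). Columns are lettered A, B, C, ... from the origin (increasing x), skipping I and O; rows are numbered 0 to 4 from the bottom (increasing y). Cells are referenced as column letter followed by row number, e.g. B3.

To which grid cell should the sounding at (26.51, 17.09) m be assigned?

G1

Column index: ⌊(26.51 − 2.29) / 3.55⌋ = ⌊6.823⌋ = 6 → column G
Row offset from origin: ⌊(17.09 − 2.80) / 7.73⌋ = ⌊1.849⌋ = 1 → row 1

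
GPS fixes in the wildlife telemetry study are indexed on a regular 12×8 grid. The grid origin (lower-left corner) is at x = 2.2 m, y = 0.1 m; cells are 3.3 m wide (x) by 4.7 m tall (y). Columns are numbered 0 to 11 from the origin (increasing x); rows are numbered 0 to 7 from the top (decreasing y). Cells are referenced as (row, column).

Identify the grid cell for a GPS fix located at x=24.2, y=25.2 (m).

Column index: ⌊(24.2 − 2.2) / 3.3⌋ = ⌊6.667⌋ = 6
Row offset from origin: ⌊(25.2 − 0.1) / 4.7⌋ = ⌊5.340⌋ = 5 → row 2 (counted from top)

(2, 6)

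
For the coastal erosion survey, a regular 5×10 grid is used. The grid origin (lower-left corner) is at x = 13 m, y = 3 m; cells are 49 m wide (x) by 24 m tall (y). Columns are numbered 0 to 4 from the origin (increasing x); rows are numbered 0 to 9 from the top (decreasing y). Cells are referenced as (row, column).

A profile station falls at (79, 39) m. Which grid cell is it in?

(8, 1)

Column index: ⌊(79 − 13) / 49⌋ = ⌊1.347⌋ = 1
Row offset from origin: ⌊(39 − 3) / 24⌋ = ⌊1.500⌋ = 1 → row 8 (counted from top)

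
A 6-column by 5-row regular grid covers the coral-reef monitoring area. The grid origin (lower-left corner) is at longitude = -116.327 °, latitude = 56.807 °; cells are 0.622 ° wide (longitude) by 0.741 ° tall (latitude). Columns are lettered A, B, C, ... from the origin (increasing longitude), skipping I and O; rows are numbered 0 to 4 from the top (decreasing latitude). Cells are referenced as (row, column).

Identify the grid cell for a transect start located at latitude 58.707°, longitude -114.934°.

(2, C)

Column index: ⌊(-114.934 − -116.327) / 0.622⌋ = ⌊2.240⌋ = 2 → column C
Row offset from origin: ⌊(58.707 − 56.807) / 0.741⌋ = ⌊2.564⌋ = 2 → row 2 (counted from top)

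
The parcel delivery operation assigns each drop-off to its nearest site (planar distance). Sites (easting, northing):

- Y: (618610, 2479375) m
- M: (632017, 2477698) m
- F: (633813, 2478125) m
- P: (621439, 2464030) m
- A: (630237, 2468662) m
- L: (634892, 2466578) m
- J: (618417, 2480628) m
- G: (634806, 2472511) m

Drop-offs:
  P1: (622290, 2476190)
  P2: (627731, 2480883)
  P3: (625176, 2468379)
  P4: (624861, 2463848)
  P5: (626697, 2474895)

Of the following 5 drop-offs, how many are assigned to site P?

1

P1 → Y
P2 → M
P3 → A
P4 → P
P5 → M
1 of the 5 goes to P.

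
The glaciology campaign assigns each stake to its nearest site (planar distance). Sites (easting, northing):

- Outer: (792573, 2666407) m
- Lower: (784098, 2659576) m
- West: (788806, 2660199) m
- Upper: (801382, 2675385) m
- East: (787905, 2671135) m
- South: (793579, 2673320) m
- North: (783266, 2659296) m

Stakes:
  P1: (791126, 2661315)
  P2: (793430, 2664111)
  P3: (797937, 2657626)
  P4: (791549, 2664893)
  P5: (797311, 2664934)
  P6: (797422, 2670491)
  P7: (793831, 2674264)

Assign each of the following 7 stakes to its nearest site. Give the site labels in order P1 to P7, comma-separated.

P1 → West (d²=6627856.00)
P2 → Outer (d²=6006065.00)
P3 → West (d²=89995490.00)
P4 → Outer (d²=3340772.00)
P5 → Outer (d²=24618373.00)
P6 → South (d²=22771890.00)
P7 → South (d²=954640.00)

West, Outer, West, Outer, Outer, South, South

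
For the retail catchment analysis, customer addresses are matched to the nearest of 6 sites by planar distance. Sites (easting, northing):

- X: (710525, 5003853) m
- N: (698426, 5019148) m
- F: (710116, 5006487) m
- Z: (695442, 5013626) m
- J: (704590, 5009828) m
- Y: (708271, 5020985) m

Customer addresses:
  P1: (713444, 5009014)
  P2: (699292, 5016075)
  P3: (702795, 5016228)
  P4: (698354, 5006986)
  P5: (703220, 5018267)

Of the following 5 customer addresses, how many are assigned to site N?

P1 → F
P2 → N
P3 → N
P4 → J
P5 → N
3 of the 5 go to N.

3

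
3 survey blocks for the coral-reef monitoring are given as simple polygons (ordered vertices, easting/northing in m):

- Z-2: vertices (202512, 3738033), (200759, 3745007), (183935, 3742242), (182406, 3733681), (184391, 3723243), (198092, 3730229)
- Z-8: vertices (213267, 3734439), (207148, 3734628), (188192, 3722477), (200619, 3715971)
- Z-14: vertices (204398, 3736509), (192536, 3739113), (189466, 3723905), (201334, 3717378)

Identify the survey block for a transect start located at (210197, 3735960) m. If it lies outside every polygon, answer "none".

none

Cast a ray rightward from (210197, 3735960). For each polygon, the edges (by vertex number in listed order) whose endpoints lie on opposite sides of northing = 3735960, where each meets that height, and whether that is right or left of the point:
Z-2: 3–4 at easting≈182813.0 (left), 6–1 at easting≈201337.9 (left) → 0 crossings.
Z-8: no edge straddles that height → 0 crossings.
Z-14: 2–3 at easting≈191899.5 (left), 4–1 at easting≈204310.1 (left) → 0 crossings.
All counts are even, so the point lies outside every listed polygon.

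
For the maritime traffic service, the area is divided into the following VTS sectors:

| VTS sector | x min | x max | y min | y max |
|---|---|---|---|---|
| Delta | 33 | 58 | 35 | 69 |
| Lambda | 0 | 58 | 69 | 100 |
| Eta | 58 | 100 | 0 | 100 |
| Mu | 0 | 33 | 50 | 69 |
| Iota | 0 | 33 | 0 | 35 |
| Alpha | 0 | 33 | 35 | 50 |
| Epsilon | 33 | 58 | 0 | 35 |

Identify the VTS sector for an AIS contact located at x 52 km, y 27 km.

Epsilon

The point has x = 52 and y = 27.
Only Epsilon satisfies 33 ≤ x ≤ 58 and 0 ≤ y ≤ 35.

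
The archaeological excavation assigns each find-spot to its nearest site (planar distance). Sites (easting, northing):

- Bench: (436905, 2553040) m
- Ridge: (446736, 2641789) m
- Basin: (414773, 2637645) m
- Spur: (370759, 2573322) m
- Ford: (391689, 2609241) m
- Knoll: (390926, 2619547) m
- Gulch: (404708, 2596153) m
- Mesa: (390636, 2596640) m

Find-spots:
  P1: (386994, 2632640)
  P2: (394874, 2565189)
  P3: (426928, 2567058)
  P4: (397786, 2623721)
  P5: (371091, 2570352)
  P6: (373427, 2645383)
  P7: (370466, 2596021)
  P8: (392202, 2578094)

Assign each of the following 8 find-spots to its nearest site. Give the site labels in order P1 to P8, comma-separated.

Knoll, Spur, Bench, Knoll, Spur, Knoll, Mesa, Mesa

P1 → Knoll (d²=186887273.00)
P2 → Spur (d²=647678914.00)
P3 → Bench (d²=296044853.00)
P4 → Knoll (d²=64481876.00)
P5 → Spur (d²=8931124.00)
P6 → Knoll (d²=973713897.00)
P7 → Mesa (d²=407212061.00)
P8 → Mesa (d²=346406472.00)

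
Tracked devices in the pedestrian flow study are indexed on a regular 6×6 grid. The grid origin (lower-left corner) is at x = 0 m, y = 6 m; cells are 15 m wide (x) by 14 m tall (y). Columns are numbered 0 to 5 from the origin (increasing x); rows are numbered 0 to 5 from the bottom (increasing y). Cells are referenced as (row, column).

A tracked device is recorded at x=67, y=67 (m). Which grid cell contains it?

Column index: ⌊(67 − 0) / 15⌋ = ⌊4.467⌋ = 4
Row offset from origin: ⌊(67 − 6) / 14⌋ = ⌊4.357⌋ = 4 → row 4

(4, 4)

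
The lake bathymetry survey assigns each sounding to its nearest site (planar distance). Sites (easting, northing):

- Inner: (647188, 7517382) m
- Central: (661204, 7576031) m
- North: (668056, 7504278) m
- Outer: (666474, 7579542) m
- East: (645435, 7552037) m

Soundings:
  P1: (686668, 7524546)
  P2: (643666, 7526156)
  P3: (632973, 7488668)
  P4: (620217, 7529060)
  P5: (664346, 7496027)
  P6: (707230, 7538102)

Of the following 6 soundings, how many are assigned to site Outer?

P1 → North
P2 → Inner
P3 → Inner
P4 → Inner
P5 → North
P6 → North
0 of the 6 go to Outer.

0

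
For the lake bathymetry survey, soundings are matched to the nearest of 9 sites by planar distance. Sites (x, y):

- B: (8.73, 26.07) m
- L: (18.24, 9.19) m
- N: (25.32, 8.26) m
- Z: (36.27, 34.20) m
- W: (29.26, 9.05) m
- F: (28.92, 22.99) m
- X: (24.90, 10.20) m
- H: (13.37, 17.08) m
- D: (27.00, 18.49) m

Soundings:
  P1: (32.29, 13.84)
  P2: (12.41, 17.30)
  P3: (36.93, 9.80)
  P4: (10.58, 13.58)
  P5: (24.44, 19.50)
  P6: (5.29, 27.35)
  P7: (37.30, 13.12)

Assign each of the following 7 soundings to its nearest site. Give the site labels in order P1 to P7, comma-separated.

P1 → W (d²=32.12)
P2 → H (d²=0.97)
P3 → W (d²=59.39)
P4 → H (d²=20.03)
P5 → D (d²=7.57)
P6 → B (d²=13.47)
P7 → W (d²=81.21)

W, H, W, H, D, B, W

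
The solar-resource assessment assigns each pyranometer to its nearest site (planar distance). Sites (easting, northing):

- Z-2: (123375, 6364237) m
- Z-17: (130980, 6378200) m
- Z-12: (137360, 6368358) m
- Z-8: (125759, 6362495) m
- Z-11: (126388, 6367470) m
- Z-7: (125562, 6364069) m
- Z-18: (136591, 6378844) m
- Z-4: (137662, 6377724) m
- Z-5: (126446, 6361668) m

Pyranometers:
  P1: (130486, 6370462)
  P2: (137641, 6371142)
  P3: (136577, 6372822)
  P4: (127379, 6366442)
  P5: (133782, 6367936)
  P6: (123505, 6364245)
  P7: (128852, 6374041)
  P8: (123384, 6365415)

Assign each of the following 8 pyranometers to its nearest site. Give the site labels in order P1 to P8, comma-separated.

Z-11, Z-12, Z-12, Z-11, Z-12, Z-2, Z-17, Z-2

P1 → Z-11 (d²=25745668.00)
P2 → Z-12 (d²=7829617.00)
P3 → Z-12 (d²=20540385.00)
P4 → Z-11 (d²=2038865.00)
P5 → Z-12 (d²=12980168.00)
P6 → Z-2 (d²=16964.00)
P7 → Z-17 (d²=21825665.00)
P8 → Z-2 (d²=1387765.00)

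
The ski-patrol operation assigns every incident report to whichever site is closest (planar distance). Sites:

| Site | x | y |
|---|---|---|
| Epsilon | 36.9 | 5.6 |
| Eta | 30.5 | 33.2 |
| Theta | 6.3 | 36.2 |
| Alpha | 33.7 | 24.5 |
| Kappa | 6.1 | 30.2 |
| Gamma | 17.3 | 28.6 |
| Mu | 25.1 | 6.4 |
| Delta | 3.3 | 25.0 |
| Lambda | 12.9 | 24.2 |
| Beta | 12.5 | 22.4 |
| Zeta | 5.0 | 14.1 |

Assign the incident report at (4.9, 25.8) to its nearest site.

Delta

Squared distances to each site:
Epsilon: 1432.040; Eta: 710.120; Theta: 110.120; Alpha: 831.130; Kappa: 20.800; Gamma: 161.600; Mu: 784.400; Delta: 3.200; Lambda: 66.560; Beta: 69.320; Zeta: 136.900.
Minimum at Delta.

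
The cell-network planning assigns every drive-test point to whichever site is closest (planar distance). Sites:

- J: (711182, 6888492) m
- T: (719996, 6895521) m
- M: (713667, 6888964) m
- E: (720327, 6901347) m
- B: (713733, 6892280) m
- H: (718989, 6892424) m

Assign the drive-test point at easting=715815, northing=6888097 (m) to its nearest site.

Squared distances to each site:
J: 21620714.000; T: 72596537.000; M: 5365593.000; E: 195920644.000; B: 21832213.000; H: 28797205.000.
Minimum at M.

M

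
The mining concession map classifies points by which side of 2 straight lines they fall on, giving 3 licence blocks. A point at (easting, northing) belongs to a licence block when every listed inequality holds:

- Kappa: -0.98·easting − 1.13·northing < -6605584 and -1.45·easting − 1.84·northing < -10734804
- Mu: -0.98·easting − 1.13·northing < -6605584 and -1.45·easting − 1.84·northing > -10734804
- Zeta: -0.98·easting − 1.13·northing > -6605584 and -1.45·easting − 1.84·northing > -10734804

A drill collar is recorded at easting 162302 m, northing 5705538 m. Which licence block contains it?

Mu

-0.98·162302 − 1.13·5705538 = -6606313.900, which is < -6605584
-1.45·162302 − 1.84·5705538 = -10733527.820, which is > -10734804
This sign pattern matches Mu.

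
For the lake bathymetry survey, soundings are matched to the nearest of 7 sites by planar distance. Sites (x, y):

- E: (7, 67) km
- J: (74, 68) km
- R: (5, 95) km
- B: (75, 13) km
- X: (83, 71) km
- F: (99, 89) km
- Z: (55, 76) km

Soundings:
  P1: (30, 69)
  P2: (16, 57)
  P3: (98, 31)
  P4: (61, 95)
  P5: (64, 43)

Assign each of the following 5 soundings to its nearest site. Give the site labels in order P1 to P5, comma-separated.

P1 → E (d²=533.00)
P2 → E (d²=181.00)
P3 → B (d²=853.00)
P4 → Z (d²=397.00)
P5 → J (d²=725.00)

E, E, B, Z, J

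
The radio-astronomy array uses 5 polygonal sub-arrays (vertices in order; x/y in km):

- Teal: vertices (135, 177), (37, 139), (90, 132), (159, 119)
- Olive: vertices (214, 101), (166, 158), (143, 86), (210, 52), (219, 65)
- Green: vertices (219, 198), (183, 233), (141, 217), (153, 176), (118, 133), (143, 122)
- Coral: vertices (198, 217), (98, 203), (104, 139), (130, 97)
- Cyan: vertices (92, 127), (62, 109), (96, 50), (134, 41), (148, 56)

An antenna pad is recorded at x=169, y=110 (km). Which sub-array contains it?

Olive

Cast a ray rightward from (169, 110). For each polygon, the edges (by vertex number in listed order) whose endpoints lie on opposite sides of y = 110, where each meets that height, and whether that is right or left of the point:
Teal: no edge straddles that height → 0 crossings.
Olive: 1–2 at x≈206.4 (right), 2–3 at x≈150.7 (left) → 1 crossing.
Green: no edge straddles that height → 0 crossings.
Coral: 3–4 at x≈122.0 (left), 4–1 at x≈137.4 (left) → 0 crossings.
Cyan: 1–2 at x≈63.7 (left), 5–1 at x≈105.4 (left) → 0 crossings.
Only Olive has an odd count, so the point is inside Olive.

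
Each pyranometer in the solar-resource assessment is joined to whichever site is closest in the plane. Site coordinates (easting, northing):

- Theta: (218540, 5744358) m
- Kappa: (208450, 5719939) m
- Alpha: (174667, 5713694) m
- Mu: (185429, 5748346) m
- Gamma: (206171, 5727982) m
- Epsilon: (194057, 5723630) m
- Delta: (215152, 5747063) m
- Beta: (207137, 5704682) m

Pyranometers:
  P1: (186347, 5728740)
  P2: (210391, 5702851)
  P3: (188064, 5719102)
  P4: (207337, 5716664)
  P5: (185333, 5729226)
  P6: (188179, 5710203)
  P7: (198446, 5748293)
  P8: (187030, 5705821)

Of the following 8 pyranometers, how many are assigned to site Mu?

P1 → Epsilon
P2 → Beta
P3 → Epsilon
P4 → Kappa
P5 → Epsilon
P6 → Alpha
P7 → Mu
P8 → Alpha
1 of the 8 goes to Mu.

1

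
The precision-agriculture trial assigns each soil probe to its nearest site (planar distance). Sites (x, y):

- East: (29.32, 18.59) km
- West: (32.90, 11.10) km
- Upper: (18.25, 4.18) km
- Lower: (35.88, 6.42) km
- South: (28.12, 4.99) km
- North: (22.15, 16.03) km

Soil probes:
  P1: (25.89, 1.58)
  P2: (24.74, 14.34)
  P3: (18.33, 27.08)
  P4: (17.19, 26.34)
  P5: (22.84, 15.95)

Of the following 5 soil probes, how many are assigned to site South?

P1 → South
P2 → North
P3 → North
P4 → North
P5 → North
1 of the 5 goes to South.

1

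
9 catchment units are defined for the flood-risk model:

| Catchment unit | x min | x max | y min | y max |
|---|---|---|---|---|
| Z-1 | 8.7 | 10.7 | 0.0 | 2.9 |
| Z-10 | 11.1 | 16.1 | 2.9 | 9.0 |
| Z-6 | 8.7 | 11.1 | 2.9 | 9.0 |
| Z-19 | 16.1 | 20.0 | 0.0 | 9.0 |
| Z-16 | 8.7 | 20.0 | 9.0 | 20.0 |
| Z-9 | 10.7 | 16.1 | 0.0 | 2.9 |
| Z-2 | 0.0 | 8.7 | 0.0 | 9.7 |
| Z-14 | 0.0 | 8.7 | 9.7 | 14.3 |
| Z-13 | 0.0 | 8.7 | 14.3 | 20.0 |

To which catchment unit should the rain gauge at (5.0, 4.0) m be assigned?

The point has x = 5.0 and y = 4.0.
Only Z-2 satisfies 0.0 ≤ x ≤ 8.7 and 0.0 ≤ y ≤ 9.7.

Z-2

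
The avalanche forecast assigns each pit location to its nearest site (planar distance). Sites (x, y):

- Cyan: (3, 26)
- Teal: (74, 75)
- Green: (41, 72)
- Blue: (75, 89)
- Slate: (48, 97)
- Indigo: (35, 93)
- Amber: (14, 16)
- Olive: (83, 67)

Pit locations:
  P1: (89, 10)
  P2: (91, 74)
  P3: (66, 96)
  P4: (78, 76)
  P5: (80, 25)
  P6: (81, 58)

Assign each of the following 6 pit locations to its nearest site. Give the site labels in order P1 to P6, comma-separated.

P1 → Olive (d²=3285.00)
P2 → Olive (d²=113.00)
P3 → Blue (d²=130.00)
P4 → Teal (d²=17.00)
P5 → Olive (d²=1773.00)
P6 → Olive (d²=85.00)

Olive, Olive, Blue, Teal, Olive, Olive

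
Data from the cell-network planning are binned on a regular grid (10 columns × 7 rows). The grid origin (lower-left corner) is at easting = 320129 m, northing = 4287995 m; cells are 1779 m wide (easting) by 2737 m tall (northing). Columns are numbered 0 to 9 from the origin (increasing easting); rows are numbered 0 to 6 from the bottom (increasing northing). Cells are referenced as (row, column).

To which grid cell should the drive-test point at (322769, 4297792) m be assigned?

Column index: ⌊(322769 − 320129) / 1779⌋ = ⌊1.484⌋ = 1
Row offset from origin: ⌊(4297792 − 4287995) / 2737⌋ = ⌊3.579⌋ = 3 → row 3

(3, 1)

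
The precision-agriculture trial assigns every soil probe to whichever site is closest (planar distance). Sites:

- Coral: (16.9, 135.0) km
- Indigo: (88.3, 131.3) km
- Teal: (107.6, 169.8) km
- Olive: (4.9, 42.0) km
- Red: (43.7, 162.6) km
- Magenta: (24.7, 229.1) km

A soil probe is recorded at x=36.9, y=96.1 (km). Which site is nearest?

Coral

Squared distances to each site:
Coral: 1913.210; Indigo: 3881.000; Teal: 10430.180; Olive: 3950.810; Red: 4468.490; Magenta: 17837.840.
Minimum at Coral.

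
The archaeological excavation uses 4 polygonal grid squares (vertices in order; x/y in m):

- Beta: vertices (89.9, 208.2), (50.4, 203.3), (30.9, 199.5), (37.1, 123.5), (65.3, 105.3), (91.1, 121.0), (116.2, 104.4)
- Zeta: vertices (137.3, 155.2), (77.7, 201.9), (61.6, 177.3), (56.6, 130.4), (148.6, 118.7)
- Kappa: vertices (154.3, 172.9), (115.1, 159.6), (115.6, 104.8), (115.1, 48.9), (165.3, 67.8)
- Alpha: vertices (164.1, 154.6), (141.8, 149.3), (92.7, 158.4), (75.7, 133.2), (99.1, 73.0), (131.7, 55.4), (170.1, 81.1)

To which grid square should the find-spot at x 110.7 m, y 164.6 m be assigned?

Cast a ray rightward from (110.7, 164.6). For each polygon, the edges (by vertex number in listed order) whose endpoints lie on opposite sides of y = 164.6, where each meets that height, and whether that is right or left of the point:
Beta: 3–4 at x≈33.75 (left), 7–1 at x≈100.95 (left) → 0 crossings.
Zeta: 1–2 at x≈125.30 (right), 3–4 at x≈60.25 (left) → 1 crossing.
Kappa: 1–2 at x≈129.84 (right), 5–1 at x≈155.17 (right) → 2 crossings.
Alpha: no edge straddles that height → 0 crossings.
Only Zeta has an odd count, so the point is inside Zeta.

Zeta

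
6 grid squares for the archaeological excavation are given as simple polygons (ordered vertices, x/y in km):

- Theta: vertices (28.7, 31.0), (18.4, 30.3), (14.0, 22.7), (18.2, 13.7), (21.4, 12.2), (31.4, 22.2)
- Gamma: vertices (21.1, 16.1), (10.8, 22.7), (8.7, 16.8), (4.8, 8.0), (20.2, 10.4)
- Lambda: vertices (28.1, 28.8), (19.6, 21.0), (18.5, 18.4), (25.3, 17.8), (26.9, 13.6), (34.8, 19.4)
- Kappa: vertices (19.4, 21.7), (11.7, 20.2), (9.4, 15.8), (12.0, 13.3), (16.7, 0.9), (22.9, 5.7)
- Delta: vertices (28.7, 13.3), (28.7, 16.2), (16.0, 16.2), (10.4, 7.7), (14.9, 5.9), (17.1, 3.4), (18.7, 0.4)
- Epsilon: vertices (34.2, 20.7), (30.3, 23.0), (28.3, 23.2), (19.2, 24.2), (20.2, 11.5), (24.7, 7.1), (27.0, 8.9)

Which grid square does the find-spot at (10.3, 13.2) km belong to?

Cast a ray rightward from (10.3, 13.2). For each polygon, the edges (by vertex number in listed order) whose endpoints lie on opposite sides of y = 13.2, where each meets that height, and whether that is right or left of the point:
Theta: 4–5 at x≈19.27 (right), 5–6 at x≈22.40 (right) → 2 crossings.
Gamma: 3–4 at x≈7.10 (left), 5–1 at x≈20.64 (right) → 1 crossing.
Lambda: no edge straddles that height → 0 crossings.
Kappa: 4–5 at x≈12.04 (right), 6–1 at x≈21.26 (right) → 2 crossings.
Delta: 3–4 at x≈14.02 (right), 7–1 at x≈28.62 (right) → 2 crossings.
Epsilon: 4–5 at x≈20.07 (right), 7–1 at x≈29.62 (right) → 2 crossings.
Only Gamma has an odd count, so the point is inside Gamma.

Gamma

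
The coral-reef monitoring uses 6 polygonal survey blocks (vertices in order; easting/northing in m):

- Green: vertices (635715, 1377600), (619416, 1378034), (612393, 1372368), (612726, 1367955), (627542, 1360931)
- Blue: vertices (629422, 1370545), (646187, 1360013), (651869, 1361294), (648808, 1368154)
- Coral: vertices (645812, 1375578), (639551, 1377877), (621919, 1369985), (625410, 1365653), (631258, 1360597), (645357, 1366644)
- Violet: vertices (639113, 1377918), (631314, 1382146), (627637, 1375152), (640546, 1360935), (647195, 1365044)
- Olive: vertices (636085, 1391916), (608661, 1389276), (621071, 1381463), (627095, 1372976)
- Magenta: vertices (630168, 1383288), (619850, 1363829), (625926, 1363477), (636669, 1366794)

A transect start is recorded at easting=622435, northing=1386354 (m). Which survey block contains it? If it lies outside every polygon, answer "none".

Cast a ray rightward from (622435, 1386354). For each polygon, the edges (by vertex number in listed order) whose endpoints lie on opposite sides of northing = 1386354, where each meets that height, and whether that is right or left of the point:
Green: no edge straddles that height → 0 crossings.
Blue: no edge straddles that height → 0 crossings.
Coral: no edge straddles that height → 0 crossings.
Violet: no edge straddles that height → 0 crossings.
Olive: 2–3 at easting≈613302.2 (left), 4–1 at easting≈633445.0 (right) → 1 crossing.
Magenta: no edge straddles that height → 0 crossings.
Only Olive has an odd count, so the point is inside Olive.

Olive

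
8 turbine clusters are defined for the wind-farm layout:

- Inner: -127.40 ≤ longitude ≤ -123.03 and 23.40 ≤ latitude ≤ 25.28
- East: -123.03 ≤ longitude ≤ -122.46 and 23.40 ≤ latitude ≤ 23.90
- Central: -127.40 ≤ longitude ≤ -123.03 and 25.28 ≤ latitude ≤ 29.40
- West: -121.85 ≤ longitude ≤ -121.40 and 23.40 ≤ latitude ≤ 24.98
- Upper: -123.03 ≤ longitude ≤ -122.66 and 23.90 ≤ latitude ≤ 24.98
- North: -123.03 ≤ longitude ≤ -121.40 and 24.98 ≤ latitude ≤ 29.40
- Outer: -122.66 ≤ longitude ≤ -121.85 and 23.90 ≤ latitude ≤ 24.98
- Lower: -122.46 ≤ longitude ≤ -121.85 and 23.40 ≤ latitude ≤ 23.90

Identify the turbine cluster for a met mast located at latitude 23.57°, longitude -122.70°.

East

The point has longitude = -122.70 and latitude = 23.57.
Only East satisfies -123.03 ≤ longitude ≤ -122.46 and 23.40 ≤ latitude ≤ 23.90.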